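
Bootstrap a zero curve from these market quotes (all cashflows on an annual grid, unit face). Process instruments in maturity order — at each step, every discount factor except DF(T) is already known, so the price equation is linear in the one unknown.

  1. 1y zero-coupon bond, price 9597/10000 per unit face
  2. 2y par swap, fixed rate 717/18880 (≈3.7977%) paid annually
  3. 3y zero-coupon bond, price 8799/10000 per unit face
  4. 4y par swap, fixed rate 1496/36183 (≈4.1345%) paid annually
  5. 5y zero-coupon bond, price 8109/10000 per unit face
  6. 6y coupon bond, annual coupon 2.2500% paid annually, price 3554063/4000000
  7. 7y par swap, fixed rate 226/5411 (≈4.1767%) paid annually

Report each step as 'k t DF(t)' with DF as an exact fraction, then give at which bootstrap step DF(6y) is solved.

step 1 [1y] zero: DF = P = 9597/10000 ≈ 0.959700
step 2 [2y] swap r/1=717/18880: DF=(1 − 717/18880·(0.959700))/(1+717/18880) = 9283/10000 ≈ 0.928300
step 3 [3y] zero: DF = P = 8799/10000 ≈ 0.879900
step 4 [4y] swap r/1=1496/36183: DF=(1 − 1496/36183·(0.959700+0.928300+0.879900))/(1+1496/36183) = 1063/1250 ≈ 0.850400
step 5 [5y] zero: DF = P = 8109/10000 ≈ 0.810900
step 6 [6y] bond c/1=9/400: DF=(3554063/4000000 − 9/400·(0.959700+0.928300+0.879900+0.850400+0.810900))/(1+9/400) = 1543/2000 ≈ 0.771500
step 7 [7y] swap r/1=226/5411: DF=(1 − 226/5411·(0.959700+0.928300+0.879900+0.850400+0.810900+0.771500))/(1+226/5411) = 3757/5000 ≈ 0.751400

1 1 9597/10000
2 2 9283/10000
3 3 8799/10000
4 4 1063/1250
5 5 8109/10000
6 6 1543/2000
7 7 3757/5000
DF(6y) is solved at step 6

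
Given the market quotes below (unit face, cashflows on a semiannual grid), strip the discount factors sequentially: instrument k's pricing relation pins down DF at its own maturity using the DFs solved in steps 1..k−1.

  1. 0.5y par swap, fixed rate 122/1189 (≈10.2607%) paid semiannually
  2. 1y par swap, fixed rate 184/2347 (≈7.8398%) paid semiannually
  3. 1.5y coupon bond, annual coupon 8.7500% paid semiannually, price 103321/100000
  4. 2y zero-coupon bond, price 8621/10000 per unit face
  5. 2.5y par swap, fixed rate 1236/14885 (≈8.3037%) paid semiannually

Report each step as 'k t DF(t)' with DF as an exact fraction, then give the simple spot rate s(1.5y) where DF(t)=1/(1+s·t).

step 1 [0.5y] swap r/2=61/1189: DF=(1 − 61/1189·(0))/(1+61/1189) = 1189/1250 ≈ 0.951200
step 2 [1y] swap r/2=92/2347: DF=(1 − 92/2347·(0.951200))/(1+92/2347) = 579/625 ≈ 0.926400
step 3 [1.5y] bond c/2=7/160: DF=(103321/100000 − 7/160·(0.951200+0.926400))/(1+7/160) = 1139/1250 ≈ 0.911200
step 4 [2y] zero: DF = P = 8621/10000 ≈ 0.862100
step 5 [2.5y] swap r/2=618/14885: DF=(1 − 618/14885·(0.951200+0.926400+0.911200+0.862100))/(1+618/14885) = 4073/5000 ≈ 0.814600

1 1/2 1189/1250
2 1 579/625
3 3/2 1139/1250
4 2 8621/10000
5 5/2 4073/5000
s(1.5y) = (1/(1139/1250) − 1)/(3/2) = 74/1139 ≈ 6.4969%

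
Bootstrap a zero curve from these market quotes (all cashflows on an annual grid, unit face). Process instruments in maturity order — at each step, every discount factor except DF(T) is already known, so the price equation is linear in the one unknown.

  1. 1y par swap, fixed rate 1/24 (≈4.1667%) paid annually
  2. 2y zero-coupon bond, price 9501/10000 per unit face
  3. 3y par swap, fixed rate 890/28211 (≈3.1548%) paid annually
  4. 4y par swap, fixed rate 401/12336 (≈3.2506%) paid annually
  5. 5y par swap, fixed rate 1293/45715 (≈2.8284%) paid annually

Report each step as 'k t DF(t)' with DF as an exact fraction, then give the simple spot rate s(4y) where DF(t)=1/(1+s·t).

1 1 24/25
2 2 9501/10000
3 3 911/1000
4 4 8797/10000
5 5 8707/10000
s(4y) = (1/(8797/10000) − 1)/(4) = 1203/35188 ≈ 3.4188%

step 1 [1y] swap r/1=1/24: DF=(1 − 1/24·(0))/(1+1/24) = 24/25 ≈ 0.960000
step 2 [2y] zero: DF = P = 9501/10000 ≈ 0.950100
step 3 [3y] swap r/1=890/28211: DF=(1 − 890/28211·(0.960000+0.950100))/(1+890/28211) = 911/1000 ≈ 0.911000
step 4 [4y] swap r/1=401/12336: DF=(1 − 401/12336·(0.960000+0.950100+0.911000))/(1+401/12336) = 8797/10000 ≈ 0.879700
step 5 [5y] swap r/1=1293/45715: DF=(1 − 1293/45715·(0.960000+0.950100+0.911000+0.879700))/(1+1293/45715) = 8707/10000 ≈ 0.870700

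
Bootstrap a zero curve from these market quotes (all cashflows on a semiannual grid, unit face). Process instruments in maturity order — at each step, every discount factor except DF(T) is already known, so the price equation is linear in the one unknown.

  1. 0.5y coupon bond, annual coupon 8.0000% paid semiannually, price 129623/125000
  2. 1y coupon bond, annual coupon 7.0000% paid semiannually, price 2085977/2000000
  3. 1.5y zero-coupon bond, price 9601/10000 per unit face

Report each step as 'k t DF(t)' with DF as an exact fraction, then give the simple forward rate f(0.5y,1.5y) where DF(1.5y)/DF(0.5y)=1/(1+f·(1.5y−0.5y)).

step 1 [0.5y] bond c/2=1/25: DF=(129623/125000 − 1/25·(0))/(1+1/25) = 9971/10000 ≈ 0.997100
step 2 [1y] bond c/2=7/200: DF=(2085977/2000000 − 7/200·(0.997100))/(1+7/200) = 487/500 ≈ 0.974000
step 3 [1.5y] zero: DF = P = 9601/10000 ≈ 0.960100

1 1/2 9971/10000
2 1 487/500
3 3/2 9601/10000
f(0.5y,1.5y) = ((9971/10000)/(9601/10000) − 1)/(1) = 370/9601 ≈ 3.8538%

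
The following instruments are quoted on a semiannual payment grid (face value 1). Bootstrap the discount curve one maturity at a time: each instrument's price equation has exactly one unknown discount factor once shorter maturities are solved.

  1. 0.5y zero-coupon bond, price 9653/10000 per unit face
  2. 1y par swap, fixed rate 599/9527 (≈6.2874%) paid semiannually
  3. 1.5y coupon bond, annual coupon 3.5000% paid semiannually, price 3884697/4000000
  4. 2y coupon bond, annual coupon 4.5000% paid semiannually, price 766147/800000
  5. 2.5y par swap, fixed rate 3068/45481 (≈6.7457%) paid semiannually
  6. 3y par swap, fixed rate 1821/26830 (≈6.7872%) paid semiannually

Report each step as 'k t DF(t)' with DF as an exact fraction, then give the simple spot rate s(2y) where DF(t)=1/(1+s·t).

step 1 [0.5y] zero: DF = P = 9653/10000 ≈ 0.965300
step 2 [1y] swap r/2=599/19054: DF=(1 − 599/19054·(0.965300))/(1+599/19054) = 9401/10000 ≈ 0.940100
step 3 [1.5y] bond c/2=7/400: DF=(3884697/4000000 − 7/400·(0.965300+0.940100))/(1+7/400) = 9217/10000 ≈ 0.921700
step 4 [2y] bond c/2=9/400: DF=(766147/800000 − 9/400·(0.965300+0.940100+0.921700))/(1+9/400) = 1093/1250 ≈ 0.874400
step 5 [2.5y] swap r/2=1534/45481: DF=(1 − 1534/45481·(0.965300+0.940100+0.921700+0.874400))/(1+1534/45481) = 4233/5000 ≈ 0.846600
step 6 [3y] swap r/2=1821/53660: DF=(1 − 1821/53660·(0.965300+0.940100+0.921700+0.874400+0.846600))/(1+1821/53660) = 8179/10000 ≈ 0.817900

1 1/2 9653/10000
2 1 9401/10000
3 3/2 9217/10000
4 2 1093/1250
5 5/2 4233/5000
6 3 8179/10000
s(2y) = (1/(1093/1250) − 1)/(2) = 157/2186 ≈ 7.1821%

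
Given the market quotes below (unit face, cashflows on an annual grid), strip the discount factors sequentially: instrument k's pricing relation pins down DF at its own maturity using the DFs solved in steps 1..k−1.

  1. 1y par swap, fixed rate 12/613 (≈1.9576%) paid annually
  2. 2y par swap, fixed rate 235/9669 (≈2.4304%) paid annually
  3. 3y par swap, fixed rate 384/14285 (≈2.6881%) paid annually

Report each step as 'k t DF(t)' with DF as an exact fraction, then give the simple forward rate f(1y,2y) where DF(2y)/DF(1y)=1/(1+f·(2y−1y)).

step 1 [1y] swap r/1=12/613: DF=(1 − 12/613·(0))/(1+12/613) = 613/625 ≈ 0.980800
step 2 [2y] swap r/1=235/9669: DF=(1 − 235/9669·(0.980800))/(1+235/9669) = 953/1000 ≈ 0.953000
step 3 [3y] swap r/1=384/14285: DF=(1 − 384/14285·(0.980800+0.953000))/(1+384/14285) = 577/625 ≈ 0.923200

1 1 613/625
2 2 953/1000
3 3 577/625
f(1y,2y) = ((613/625)/(953/1000) − 1)/(1) = 139/4765 ≈ 2.9171%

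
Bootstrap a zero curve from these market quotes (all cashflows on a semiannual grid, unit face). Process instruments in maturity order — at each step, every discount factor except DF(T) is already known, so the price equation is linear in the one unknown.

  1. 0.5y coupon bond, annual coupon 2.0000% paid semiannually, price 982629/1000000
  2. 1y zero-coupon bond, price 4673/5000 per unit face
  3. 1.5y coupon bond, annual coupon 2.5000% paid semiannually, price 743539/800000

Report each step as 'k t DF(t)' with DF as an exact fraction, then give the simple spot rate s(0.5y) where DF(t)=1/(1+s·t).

1 1/2 9729/10000
2 1 4673/5000
3 3/2 559/625
s(0.5y) = (1/(9729/10000) − 1)/(1/2) = 542/9729 ≈ 5.5710%

step 1 [0.5y] bond c/2=1/100: DF=(982629/1000000 − 1/100·(0))/(1+1/100) = 9729/10000 ≈ 0.972900
step 2 [1y] zero: DF = P = 4673/5000 ≈ 0.934600
step 3 [1.5y] bond c/2=1/80: DF=(743539/800000 − 1/80·(0.972900+0.934600))/(1+1/80) = 559/625 ≈ 0.894400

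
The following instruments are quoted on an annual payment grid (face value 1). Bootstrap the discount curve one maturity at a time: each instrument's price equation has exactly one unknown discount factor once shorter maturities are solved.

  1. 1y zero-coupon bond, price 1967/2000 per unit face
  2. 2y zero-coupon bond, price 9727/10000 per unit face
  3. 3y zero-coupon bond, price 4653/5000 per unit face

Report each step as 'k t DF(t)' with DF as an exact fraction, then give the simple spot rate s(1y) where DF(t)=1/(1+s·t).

step 1 [1y] zero: DF = P = 1967/2000 ≈ 0.983500
step 2 [2y] zero: DF = P = 9727/10000 ≈ 0.972700
step 3 [3y] zero: DF = P = 4653/5000 ≈ 0.930600

1 1 1967/2000
2 2 9727/10000
3 3 4653/5000
s(1y) = (1/(1967/2000) − 1)/(1) = 33/1967 ≈ 1.6777%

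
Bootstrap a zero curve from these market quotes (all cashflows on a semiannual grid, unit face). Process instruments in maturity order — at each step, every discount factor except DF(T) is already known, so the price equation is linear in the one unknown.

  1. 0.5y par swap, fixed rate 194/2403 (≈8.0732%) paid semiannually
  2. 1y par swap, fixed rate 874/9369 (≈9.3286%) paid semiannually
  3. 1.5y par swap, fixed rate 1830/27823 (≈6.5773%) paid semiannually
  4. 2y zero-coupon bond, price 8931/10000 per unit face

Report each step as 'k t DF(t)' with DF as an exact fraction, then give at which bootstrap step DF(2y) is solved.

1 1/2 2403/2500
2 1 4563/5000
3 3/2 1817/2000
4 2 8931/10000
DF(2y) is solved at step 4

step 1 [0.5y] swap r/2=97/2403: DF=(1 − 97/2403·(0))/(1+97/2403) = 2403/2500 ≈ 0.961200
step 2 [1y] swap r/2=437/9369: DF=(1 − 437/9369·(0.961200))/(1+437/9369) = 4563/5000 ≈ 0.912600
step 3 [1.5y] swap r/2=915/27823: DF=(1 − 915/27823·(0.961200+0.912600))/(1+915/27823) = 1817/2000 ≈ 0.908500
step 4 [2y] zero: DF = P = 8931/10000 ≈ 0.893100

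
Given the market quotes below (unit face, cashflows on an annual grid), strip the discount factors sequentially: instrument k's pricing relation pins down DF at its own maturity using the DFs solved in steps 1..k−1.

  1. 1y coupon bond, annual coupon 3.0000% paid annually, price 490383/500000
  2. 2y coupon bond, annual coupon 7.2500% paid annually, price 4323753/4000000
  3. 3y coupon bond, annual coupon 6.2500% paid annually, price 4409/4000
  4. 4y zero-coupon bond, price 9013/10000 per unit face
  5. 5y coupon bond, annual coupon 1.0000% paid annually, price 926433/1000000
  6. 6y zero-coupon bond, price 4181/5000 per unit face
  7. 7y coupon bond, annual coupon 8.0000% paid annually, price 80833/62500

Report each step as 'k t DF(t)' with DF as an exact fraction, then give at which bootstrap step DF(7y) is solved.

1 1 4761/5000
2 2 1887/2000
3 3 9259/10000
4 4 9013/10000
5 5 2201/2500
6 6 4181/5000
7 7 3973/5000
DF(7y) is solved at step 7

step 1 [1y] bond c/1=3/100: DF=(490383/500000 − 3/100·(0))/(1+3/100) = 4761/5000 ≈ 0.952200
step 2 [2y] bond c/1=29/400: DF=(4323753/4000000 − 29/400·(0.952200))/(1+29/400) = 1887/2000 ≈ 0.943500
step 3 [3y] bond c/1=1/16: DF=(4409/4000 − 1/16·(0.952200+0.943500))/(1+1/16) = 9259/10000 ≈ 0.925900
step 4 [4y] zero: DF = P = 9013/10000 ≈ 0.901300
step 5 [5y] bond c/1=1/100: DF=(926433/1000000 − 1/100·(0.952200+0.943500+0.925900+0.901300))/(1+1/100) = 2201/2500 ≈ 0.880400
step 6 [6y] zero: DF = P = 4181/5000 ≈ 0.836200
step 7 [7y] bond c/1=2/25: DF=(80833/62500 − 2/25·(0.952200+0.943500+0.925900+0.901300+0.880400+0.836200))/(1+2/25) = 3973/5000 ≈ 0.794600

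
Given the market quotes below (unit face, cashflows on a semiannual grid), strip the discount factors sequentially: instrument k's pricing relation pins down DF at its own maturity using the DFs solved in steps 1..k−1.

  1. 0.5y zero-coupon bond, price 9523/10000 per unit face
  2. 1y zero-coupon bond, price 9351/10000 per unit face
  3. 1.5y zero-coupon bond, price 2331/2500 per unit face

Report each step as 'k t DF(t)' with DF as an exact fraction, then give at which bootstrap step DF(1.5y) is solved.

step 1 [0.5y] zero: DF = P = 9523/10000 ≈ 0.952300
step 2 [1y] zero: DF = P = 9351/10000 ≈ 0.935100
step 3 [1.5y] zero: DF = P = 2331/2500 ≈ 0.932400

1 1/2 9523/10000
2 1 9351/10000
3 3/2 2331/2500
DF(1.5y) is solved at step 3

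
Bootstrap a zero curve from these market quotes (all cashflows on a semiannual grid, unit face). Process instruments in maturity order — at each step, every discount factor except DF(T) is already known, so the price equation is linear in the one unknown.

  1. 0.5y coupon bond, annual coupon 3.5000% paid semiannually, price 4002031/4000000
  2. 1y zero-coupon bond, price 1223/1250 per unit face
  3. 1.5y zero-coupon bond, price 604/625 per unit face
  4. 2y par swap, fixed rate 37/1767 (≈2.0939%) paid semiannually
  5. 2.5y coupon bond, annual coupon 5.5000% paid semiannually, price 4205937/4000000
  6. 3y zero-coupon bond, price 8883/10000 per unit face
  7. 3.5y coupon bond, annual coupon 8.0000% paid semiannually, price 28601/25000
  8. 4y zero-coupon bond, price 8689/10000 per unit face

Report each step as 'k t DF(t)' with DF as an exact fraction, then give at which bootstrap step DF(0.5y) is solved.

1 1/2 9833/10000
2 1 1223/1250
3 3/2 604/625
4 2 9593/10000
5 5/2 9193/10000
6 3 8883/10000
7 7/2 881/1000
8 4 8689/10000
DF(0.5y) is solved at step 1

step 1 [0.5y] bond c/2=7/400: DF=(4002031/4000000 − 7/400·(0))/(1+7/400) = 9833/10000 ≈ 0.983300
step 2 [1y] zero: DF = P = 1223/1250 ≈ 0.978400
step 3 [1.5y] zero: DF = P = 604/625 ≈ 0.966400
step 4 [2y] swap r/2=37/3534: DF=(1 − 37/3534·(0.983300+0.978400+0.966400))/(1+37/3534) = 9593/10000 ≈ 0.959300
step 5 [2.5y] bond c/2=11/400: DF=(4205937/4000000 − 11/400·(0.983300+0.978400+0.966400+0.959300))/(1+11/400) = 9193/10000 ≈ 0.919300
step 6 [3y] zero: DF = P = 8883/10000 ≈ 0.888300
step 7 [3.5y] bond c/2=1/25: DF=(28601/25000 − 1/25·(0.983300+0.978400+0.966400+0.959300+0.919300+0.888300))/(1+1/25) = 881/1000 ≈ 0.881000
step 8 [4y] zero: DF = P = 8689/10000 ≈ 0.868900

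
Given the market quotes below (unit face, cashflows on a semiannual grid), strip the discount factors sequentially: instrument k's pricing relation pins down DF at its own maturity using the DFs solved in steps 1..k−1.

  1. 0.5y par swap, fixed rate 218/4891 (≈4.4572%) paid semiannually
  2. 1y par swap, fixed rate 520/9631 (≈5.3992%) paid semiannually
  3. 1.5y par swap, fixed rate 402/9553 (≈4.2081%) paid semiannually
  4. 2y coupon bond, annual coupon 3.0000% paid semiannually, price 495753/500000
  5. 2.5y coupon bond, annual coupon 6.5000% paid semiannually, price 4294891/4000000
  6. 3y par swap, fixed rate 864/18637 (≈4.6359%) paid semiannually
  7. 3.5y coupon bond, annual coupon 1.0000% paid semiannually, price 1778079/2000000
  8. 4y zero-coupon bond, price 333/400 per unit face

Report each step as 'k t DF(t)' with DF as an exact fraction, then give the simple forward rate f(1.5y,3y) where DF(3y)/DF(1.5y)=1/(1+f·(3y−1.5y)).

step 1 [0.5y] swap r/2=109/4891: DF=(1 − 109/4891·(0))/(1+109/4891) = 4891/5000 ≈ 0.978200
step 2 [1y] swap r/2=260/9631: DF=(1 − 260/9631·(0.978200))/(1+260/9631) = 237/250 ≈ 0.948000
step 3 [1.5y] swap r/2=201/9553: DF=(1 − 201/9553·(0.978200+0.948000))/(1+201/9553) = 9397/10000 ≈ 0.939700
step 4 [2y] bond c/2=3/200: DF=(495753/500000 − 3/200·(0.978200+0.948000+0.939700))/(1+3/200) = 1869/2000 ≈ 0.934500
step 5 [2.5y] bond c/2=13/400: DF=(4294891/4000000 − 13/400·(0.978200+0.948000+0.939700+0.934500))/(1+13/400) = 9203/10000 ≈ 0.920300
step 6 [3y] swap r/2=432/18637: DF=(1 − 432/18637·(0.978200+0.948000+0.939700+0.934500+0.920300))/(1+432/18637) = 544/625 ≈ 0.870400
step 7 [3.5y] bond c/2=1/200: DF=(1778079/2000000 − 1/200·(0.978200+0.948000+0.939700+0.934500+0.920300+0.870400))/(1+1/200) = 1071/1250 ≈ 0.856800
step 8 [4y] zero: DF = P = 333/400 ≈ 0.832500

1 1/2 4891/5000
2 1 237/250
3 3/2 9397/10000
4 2 1869/2000
5 5/2 9203/10000
6 3 544/625
7 7/2 1071/1250
8 4 333/400
f(1.5y,3y) = ((9397/10000)/(544/625) − 1)/(3/2) = 231/4352 ≈ 5.3079%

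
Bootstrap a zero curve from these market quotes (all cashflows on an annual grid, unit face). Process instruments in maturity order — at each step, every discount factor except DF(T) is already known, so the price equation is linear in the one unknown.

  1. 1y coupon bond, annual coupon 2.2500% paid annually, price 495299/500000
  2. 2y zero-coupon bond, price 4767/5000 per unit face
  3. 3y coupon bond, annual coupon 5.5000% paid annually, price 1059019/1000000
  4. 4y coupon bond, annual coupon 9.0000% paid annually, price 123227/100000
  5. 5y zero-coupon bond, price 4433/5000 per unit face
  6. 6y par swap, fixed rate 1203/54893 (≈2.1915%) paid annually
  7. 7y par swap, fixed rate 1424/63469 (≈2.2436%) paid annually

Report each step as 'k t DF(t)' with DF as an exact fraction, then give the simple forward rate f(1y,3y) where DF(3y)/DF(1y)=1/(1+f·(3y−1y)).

1 1 1211/1250
2 2 4767/5000
3 3 2259/2500
4 4 2243/2500
5 5 4433/5000
6 6 8797/10000
7 7 536/625
f(1y,3y) = ((1211/1250)/(2259/2500) − 1)/(2) = 163/4518 ≈ 3.6078%

step 1 [1y] bond c/1=9/400: DF=(495299/500000 − 9/400·(0))/(1+9/400) = 1211/1250 ≈ 0.968800
step 2 [2y] zero: DF = P = 4767/5000 ≈ 0.953400
step 3 [3y] bond c/1=11/200: DF=(1059019/1000000 − 11/200·(0.968800+0.953400))/(1+11/200) = 2259/2500 ≈ 0.903600
step 4 [4y] bond c/1=9/100: DF=(123227/100000 − 9/100·(0.968800+0.953400+0.903600))/(1+9/100) = 2243/2500 ≈ 0.897200
step 5 [5y] zero: DF = P = 4433/5000 ≈ 0.886600
step 6 [6y] swap r/1=1203/54893: DF=(1 − 1203/54893·(0.968800+0.953400+0.903600+0.897200+0.886600))/(1+1203/54893) = 8797/10000 ≈ 0.879700
step 7 [7y] swap r/1=1424/63469: DF=(1 − 1424/63469·(0.968800+0.953400+0.903600+0.897200+0.886600+0.879700))/(1+1424/63469) = 536/625 ≈ 0.857600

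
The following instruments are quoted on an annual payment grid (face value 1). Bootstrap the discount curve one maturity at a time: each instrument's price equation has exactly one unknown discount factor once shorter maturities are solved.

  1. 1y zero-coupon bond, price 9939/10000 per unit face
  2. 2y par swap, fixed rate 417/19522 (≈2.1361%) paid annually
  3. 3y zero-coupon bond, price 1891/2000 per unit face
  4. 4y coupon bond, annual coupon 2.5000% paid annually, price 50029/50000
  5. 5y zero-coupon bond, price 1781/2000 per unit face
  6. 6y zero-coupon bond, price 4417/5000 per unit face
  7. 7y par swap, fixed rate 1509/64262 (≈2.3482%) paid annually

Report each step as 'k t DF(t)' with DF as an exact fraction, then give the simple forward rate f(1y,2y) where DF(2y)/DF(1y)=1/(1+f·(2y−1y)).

1 1 9939/10000
2 2 9583/10000
3 3 1891/2000
4 4 1811/2000
5 5 1781/2000
6 6 4417/5000
7 7 8491/10000
f(1y,2y) = ((9939/10000)/(9583/10000) − 1)/(1) = 356/9583 ≈ 3.7149%

step 1 [1y] zero: DF = P = 9939/10000 ≈ 0.993900
step 2 [2y] swap r/1=417/19522: DF=(1 − 417/19522·(0.993900))/(1+417/19522) = 9583/10000 ≈ 0.958300
step 3 [3y] zero: DF = P = 1891/2000 ≈ 0.945500
step 4 [4y] bond c/1=1/40: DF=(50029/50000 − 1/40·(0.993900+0.958300+0.945500))/(1+1/40) = 1811/2000 ≈ 0.905500
step 5 [5y] zero: DF = P = 1781/2000 ≈ 0.890500
step 6 [6y] zero: DF = P = 4417/5000 ≈ 0.883400
step 7 [7y] swap r/1=1509/64262: DF=(1 − 1509/64262·(0.993900+0.958300+0.945500+0.905500+0.890500+0.883400))/(1+1509/64262) = 8491/10000 ≈ 0.849100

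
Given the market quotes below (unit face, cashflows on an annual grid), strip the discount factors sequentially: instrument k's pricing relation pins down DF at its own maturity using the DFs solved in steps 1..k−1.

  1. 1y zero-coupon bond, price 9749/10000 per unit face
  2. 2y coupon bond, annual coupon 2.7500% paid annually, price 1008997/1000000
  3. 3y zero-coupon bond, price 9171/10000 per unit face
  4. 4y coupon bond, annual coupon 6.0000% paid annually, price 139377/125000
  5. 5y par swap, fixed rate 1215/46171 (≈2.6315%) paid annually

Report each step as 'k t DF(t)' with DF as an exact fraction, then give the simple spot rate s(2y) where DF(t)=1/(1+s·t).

1 1 9749/10000
2 2 9559/10000
3 3 9171/10000
4 4 8907/10000
5 5 1757/2000
s(2y) = (1/(9559/10000) − 1)/(2) = 441/19118 ≈ 2.3067%

step 1 [1y] zero: DF = P = 9749/10000 ≈ 0.974900
step 2 [2y] bond c/1=11/400: DF=(1008997/1000000 − 11/400·(0.974900))/(1+11/400) = 9559/10000 ≈ 0.955900
step 3 [3y] zero: DF = P = 9171/10000 ≈ 0.917100
step 4 [4y] bond c/1=3/50: DF=(139377/125000 − 3/50·(0.974900+0.955900+0.917100))/(1+3/50) = 8907/10000 ≈ 0.890700
step 5 [5y] swap r/1=1215/46171: DF=(1 − 1215/46171·(0.974900+0.955900+0.917100+0.890700))/(1+1215/46171) = 1757/2000 ≈ 0.878500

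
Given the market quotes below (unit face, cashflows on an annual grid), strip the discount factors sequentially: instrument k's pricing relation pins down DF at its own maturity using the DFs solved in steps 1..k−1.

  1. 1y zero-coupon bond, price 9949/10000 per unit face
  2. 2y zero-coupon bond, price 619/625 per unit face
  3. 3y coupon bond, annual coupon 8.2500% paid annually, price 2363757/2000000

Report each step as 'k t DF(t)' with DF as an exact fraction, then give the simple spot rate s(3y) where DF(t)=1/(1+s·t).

step 1 [1y] zero: DF = P = 9949/10000 ≈ 0.994900
step 2 [2y] zero: DF = P = 619/625 ≈ 0.990400
step 3 [3y] bond c/1=33/400: DF=(2363757/2000000 − 33/400·(0.994900+0.990400))/(1+33/400) = 1881/2000 ≈ 0.940500

1 1 9949/10000
2 2 619/625
3 3 1881/2000
s(3y) = (1/(1881/2000) − 1)/(3) = 119/5643 ≈ 2.1088%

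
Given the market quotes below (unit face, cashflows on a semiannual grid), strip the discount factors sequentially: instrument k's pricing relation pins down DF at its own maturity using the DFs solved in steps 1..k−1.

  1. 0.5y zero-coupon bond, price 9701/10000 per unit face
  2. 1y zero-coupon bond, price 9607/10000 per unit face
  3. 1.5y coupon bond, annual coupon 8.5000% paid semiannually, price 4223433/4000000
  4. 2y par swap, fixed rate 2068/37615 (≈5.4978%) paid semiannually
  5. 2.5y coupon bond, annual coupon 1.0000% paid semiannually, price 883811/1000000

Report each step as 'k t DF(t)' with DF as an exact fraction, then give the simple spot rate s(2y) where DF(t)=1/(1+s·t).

step 1 [0.5y] zero: DF = P = 9701/10000 ≈ 0.970100
step 2 [1y] zero: DF = P = 9607/10000 ≈ 0.960700
step 3 [1.5y] bond c/2=17/400: DF=(4223433/4000000 − 17/400·(0.970100+0.960700))/(1+17/400) = 9341/10000 ≈ 0.934100
step 4 [2y] swap r/2=1034/37615: DF=(1 − 1034/37615·(0.970100+0.960700+0.934100))/(1+1034/37615) = 4483/5000 ≈ 0.896600
step 5 [2.5y] bond c/2=1/200: DF=(883811/1000000 − 1/200·(0.970100+0.960700+0.934100+0.896600))/(1+1/200) = 8607/10000 ≈ 0.860700

1 1/2 9701/10000
2 1 9607/10000
3 3/2 9341/10000
4 2 4483/5000
5 5/2 8607/10000
s(2y) = (1/(4483/5000) − 1)/(2) = 517/8966 ≈ 5.7662%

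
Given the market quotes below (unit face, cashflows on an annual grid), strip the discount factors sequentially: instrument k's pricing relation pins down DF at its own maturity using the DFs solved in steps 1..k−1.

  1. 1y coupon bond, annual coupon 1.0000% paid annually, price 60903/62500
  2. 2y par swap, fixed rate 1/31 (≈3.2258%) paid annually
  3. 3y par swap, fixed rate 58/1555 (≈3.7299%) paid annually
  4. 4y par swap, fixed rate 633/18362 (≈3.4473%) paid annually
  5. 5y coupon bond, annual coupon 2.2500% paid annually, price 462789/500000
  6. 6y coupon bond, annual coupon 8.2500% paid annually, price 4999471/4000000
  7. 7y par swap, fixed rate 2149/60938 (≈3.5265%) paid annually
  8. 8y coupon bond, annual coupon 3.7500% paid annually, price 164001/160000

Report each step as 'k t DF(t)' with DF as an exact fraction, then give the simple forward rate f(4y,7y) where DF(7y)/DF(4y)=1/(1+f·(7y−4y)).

1 1 603/625
2 2 4693/5000
3 3 2239/2500
4 4 4367/5000
5 5 2061/2500
6 6 8119/10000
7 7 7851/10000
8 8 7677/10000
f(4y,7y) = ((4367/5000)/(7851/10000) − 1)/(3) = 883/23553 ≈ 3.7490%

step 1 [1y] bond c/1=1/100: DF=(60903/62500 − 1/100·(0))/(1+1/100) = 603/625 ≈ 0.964800
step 2 [2y] swap r/1=1/31: DF=(1 − 1/31·(0.964800))/(1+1/31) = 4693/5000 ≈ 0.938600
step 3 [3y] swap r/1=58/1555: DF=(1 − 58/1555·(0.964800+0.938600))/(1+58/1555) = 2239/2500 ≈ 0.895600
step 4 [4y] swap r/1=633/18362: DF=(1 − 633/18362·(0.964800+0.938600+0.895600))/(1+633/18362) = 4367/5000 ≈ 0.873400
step 5 [5y] bond c/1=9/400: DF=(462789/500000 − 9/400·(0.964800+0.938600+0.895600+0.873400))/(1+9/400) = 2061/2500 ≈ 0.824400
step 6 [6y] bond c/1=33/400: DF=(4999471/4000000 − 33/400·(0.964800+0.938600+0.895600+0.873400+0.824400))/(1+33/400) = 8119/10000 ≈ 0.811900
step 7 [7y] swap r/1=2149/60938: DF=(1 − 2149/60938·(0.964800+0.938600+0.895600+0.873400+0.824400+0.811900))/(1+2149/60938) = 7851/10000 ≈ 0.785100
step 8 [8y] bond c/1=3/80: DF=(164001/160000 − 3/80·(0.964800+0.938600+0.895600+0.873400+0.824400+0.811900+0.785100))/(1+3/80) = 7677/10000 ≈ 0.767700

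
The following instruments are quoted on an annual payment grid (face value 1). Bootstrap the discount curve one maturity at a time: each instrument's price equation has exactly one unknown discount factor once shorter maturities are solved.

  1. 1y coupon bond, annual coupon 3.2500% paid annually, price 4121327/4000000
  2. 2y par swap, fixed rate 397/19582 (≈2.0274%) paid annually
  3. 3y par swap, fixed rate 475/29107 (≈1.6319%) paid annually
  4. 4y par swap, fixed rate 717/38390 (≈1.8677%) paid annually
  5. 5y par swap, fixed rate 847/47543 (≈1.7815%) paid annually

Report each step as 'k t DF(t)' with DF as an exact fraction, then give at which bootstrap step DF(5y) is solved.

1 1 9979/10000
2 2 9603/10000
3 3 381/400
4 4 9283/10000
5 5 9153/10000
DF(5y) is solved at step 5

step 1 [1y] bond c/1=13/400: DF=(4121327/4000000 − 13/400·(0))/(1+13/400) = 9979/10000 ≈ 0.997900
step 2 [2y] swap r/1=397/19582: DF=(1 − 397/19582·(0.997900))/(1+397/19582) = 9603/10000 ≈ 0.960300
step 3 [3y] swap r/1=475/29107: DF=(1 − 475/29107·(0.997900+0.960300))/(1+475/29107) = 381/400 ≈ 0.952500
step 4 [4y] swap r/1=717/38390: DF=(1 − 717/38390·(0.997900+0.960300+0.952500))/(1+717/38390) = 9283/10000 ≈ 0.928300
step 5 [5y] swap r/1=847/47543: DF=(1 − 847/47543·(0.997900+0.960300+0.952500+0.928300))/(1+847/47543) = 9153/10000 ≈ 0.915300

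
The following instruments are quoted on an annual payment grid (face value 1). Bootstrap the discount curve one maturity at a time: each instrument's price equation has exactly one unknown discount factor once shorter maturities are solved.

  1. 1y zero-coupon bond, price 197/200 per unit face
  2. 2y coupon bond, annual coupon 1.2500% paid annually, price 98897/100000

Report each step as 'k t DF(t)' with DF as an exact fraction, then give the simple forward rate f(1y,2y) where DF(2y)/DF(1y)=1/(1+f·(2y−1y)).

1 1 197/200
2 2 4823/5000
f(1y,2y) = ((197/200)/(4823/5000) − 1)/(1) = 102/4823 ≈ 2.1149%

step 1 [1y] zero: DF = P = 197/200 ≈ 0.985000
step 2 [2y] bond c/1=1/80: DF=(98897/100000 − 1/80·(0.985000))/(1+1/80) = 4823/5000 ≈ 0.964600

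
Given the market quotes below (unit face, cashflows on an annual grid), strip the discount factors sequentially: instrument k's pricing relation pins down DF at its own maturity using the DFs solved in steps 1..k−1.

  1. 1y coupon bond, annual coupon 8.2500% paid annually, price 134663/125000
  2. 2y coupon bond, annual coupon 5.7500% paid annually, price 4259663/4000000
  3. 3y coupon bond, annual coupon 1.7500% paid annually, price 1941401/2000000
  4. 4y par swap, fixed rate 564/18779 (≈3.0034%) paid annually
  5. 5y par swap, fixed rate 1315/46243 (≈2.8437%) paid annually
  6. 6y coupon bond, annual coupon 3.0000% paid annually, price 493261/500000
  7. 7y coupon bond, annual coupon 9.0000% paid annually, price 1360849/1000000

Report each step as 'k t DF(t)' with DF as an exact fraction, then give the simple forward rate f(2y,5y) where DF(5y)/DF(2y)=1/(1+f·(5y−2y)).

1 1 622/625
2 2 9529/10000
3 3 1841/2000
4 4 1109/1250
5 5 1737/2000
6 6 8231/10000
7 7 7987/10000
f(2y,5y) = ((9529/10000)/(1737/2000) − 1)/(3) = 844/26055 ≈ 3.2393%

step 1 [1y] bond c/1=33/400: DF=(134663/125000 − 33/400·(0))/(1+33/400) = 622/625 ≈ 0.995200
step 2 [2y] bond c/1=23/400: DF=(4259663/4000000 − 23/400·(0.995200))/(1+23/400) = 9529/10000 ≈ 0.952900
step 3 [3y] bond c/1=7/400: DF=(1941401/2000000 − 7/400·(0.995200+0.952900))/(1+7/400) = 1841/2000 ≈ 0.920500
step 4 [4y] swap r/1=564/18779: DF=(1 − 564/18779·(0.995200+0.952900+0.920500))/(1+564/18779) = 1109/1250 ≈ 0.887200
step 5 [5y] swap r/1=1315/46243: DF=(1 − 1315/46243·(0.995200+0.952900+0.920500+0.887200))/(1+1315/46243) = 1737/2000 ≈ 0.868500
step 6 [6y] bond c/1=3/100: DF=(493261/500000 − 3/100·(0.995200+0.952900+0.920500+0.887200+0.868500))/(1+3/100) = 8231/10000 ≈ 0.823100
step 7 [7y] bond c/1=9/100: DF=(1360849/1000000 − 9/100·(0.995200+0.952900+0.920500+0.887200+0.868500+0.823100))/(1+9/100) = 7987/10000 ≈ 0.798700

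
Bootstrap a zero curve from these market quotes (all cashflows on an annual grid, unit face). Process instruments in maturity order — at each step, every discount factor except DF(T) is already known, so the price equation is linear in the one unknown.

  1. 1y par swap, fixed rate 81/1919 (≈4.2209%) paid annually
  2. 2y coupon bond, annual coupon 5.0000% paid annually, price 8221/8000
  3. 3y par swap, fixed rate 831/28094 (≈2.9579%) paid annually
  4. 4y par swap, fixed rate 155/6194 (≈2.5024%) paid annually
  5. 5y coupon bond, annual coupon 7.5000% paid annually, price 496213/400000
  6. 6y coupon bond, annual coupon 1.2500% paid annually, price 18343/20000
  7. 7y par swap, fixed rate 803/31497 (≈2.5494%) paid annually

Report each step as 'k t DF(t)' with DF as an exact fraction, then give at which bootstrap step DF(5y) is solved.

1 1 1919/2000
2 2 933/1000
3 3 9169/10000
4 4 907/1000
5 5 8947/10000
6 6 8489/10000
7 7 4197/5000
DF(5y) is solved at step 5

step 1 [1y] swap r/1=81/1919: DF=(1 − 81/1919·(0))/(1+81/1919) = 1919/2000 ≈ 0.959500
step 2 [2y] bond c/1=1/20: DF=(8221/8000 − 1/20·(0.959500))/(1+1/20) = 933/1000 ≈ 0.933000
step 3 [3y] swap r/1=831/28094: DF=(1 − 831/28094·(0.959500+0.933000))/(1+831/28094) = 9169/10000 ≈ 0.916900
step 4 [4y] swap r/1=155/6194: DF=(1 − 155/6194·(0.959500+0.933000+0.916900))/(1+155/6194) = 907/1000 ≈ 0.907000
step 5 [5y] bond c/1=3/40: DF=(496213/400000 − 3/40·(0.959500+0.933000+0.916900+0.907000))/(1+3/40) = 8947/10000 ≈ 0.894700
step 6 [6y] bond c/1=1/80: DF=(18343/20000 − 1/80·(0.959500+0.933000+0.916900+0.907000+0.894700))/(1+1/80) = 8489/10000 ≈ 0.848900
step 7 [7y] swap r/1=803/31497: DF=(1 − 803/31497·(0.959500+0.933000+0.916900+0.907000+0.894700+0.848900))/(1+803/31497) = 4197/5000 ≈ 0.839400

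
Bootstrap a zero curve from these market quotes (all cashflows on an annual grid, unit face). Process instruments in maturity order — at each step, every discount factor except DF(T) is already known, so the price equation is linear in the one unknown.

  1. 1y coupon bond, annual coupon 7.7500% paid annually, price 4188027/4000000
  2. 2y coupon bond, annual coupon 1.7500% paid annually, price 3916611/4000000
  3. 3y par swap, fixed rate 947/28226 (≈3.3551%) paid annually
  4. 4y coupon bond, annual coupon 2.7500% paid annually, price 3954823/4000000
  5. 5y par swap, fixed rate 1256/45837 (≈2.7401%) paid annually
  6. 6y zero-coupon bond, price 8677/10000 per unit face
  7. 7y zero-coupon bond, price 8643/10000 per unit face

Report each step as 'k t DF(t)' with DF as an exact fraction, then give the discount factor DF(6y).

1 1 9717/10000
2 2 591/625
3 3 9053/10000
4 4 8867/10000
5 5 1093/1250
6 6 8677/10000
7 7 8643/10000
DF(6y) = 8677/10000 ≈ 0.867700

step 1 [1y] bond c/1=31/400: DF=(4188027/4000000 − 31/400·(0))/(1+31/400) = 9717/10000 ≈ 0.971700
step 2 [2y] bond c/1=7/400: DF=(3916611/4000000 − 7/400·(0.971700))/(1+7/400) = 591/625 ≈ 0.945600
step 3 [3y] swap r/1=947/28226: DF=(1 − 947/28226·(0.971700+0.945600))/(1+947/28226) = 9053/10000 ≈ 0.905300
step 4 [4y] bond c/1=11/400: DF=(3954823/4000000 − 11/400·(0.971700+0.945600+0.905300))/(1+11/400) = 8867/10000 ≈ 0.886700
step 5 [5y] swap r/1=1256/45837: DF=(1 − 1256/45837·(0.971700+0.945600+0.905300+0.886700))/(1+1256/45837) = 1093/1250 ≈ 0.874400
step 6 [6y] zero: DF = P = 8677/10000 ≈ 0.867700
step 7 [7y] zero: DF = P = 8643/10000 ≈ 0.864300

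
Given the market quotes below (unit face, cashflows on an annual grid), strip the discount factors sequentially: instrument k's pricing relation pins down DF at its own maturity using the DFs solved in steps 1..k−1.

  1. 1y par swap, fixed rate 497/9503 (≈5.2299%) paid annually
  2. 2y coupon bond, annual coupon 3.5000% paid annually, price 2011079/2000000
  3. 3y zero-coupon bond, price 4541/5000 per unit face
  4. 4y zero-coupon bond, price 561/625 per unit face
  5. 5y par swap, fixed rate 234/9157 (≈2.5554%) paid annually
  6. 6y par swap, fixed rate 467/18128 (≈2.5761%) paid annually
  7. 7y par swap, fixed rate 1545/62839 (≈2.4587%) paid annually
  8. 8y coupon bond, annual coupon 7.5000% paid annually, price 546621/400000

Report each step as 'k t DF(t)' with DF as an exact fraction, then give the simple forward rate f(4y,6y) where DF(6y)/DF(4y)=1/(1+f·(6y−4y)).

1 1 9503/10000
2 2 4697/5000
3 3 4541/5000
4 4 561/625
5 5 883/1000
6 6 8599/10000
7 7 1691/2000
8 8 1041/1250
f(4y,6y) = ((561/625)/(8599/10000) − 1)/(2) = 377/17198 ≈ 2.1921%

step 1 [1y] swap r/1=497/9503: DF=(1 − 497/9503·(0))/(1+497/9503) = 9503/10000 ≈ 0.950300
step 2 [2y] bond c/1=7/200: DF=(2011079/2000000 − 7/200·(0.950300))/(1+7/200) = 4697/5000 ≈ 0.939400
step 3 [3y] zero: DF = P = 4541/5000 ≈ 0.908200
step 4 [4y] zero: DF = P = 561/625 ≈ 0.897600
step 5 [5y] swap r/1=234/9157: DF=(1 − 234/9157·(0.950300+0.939400+0.908200+0.897600))/(1+234/9157) = 883/1000 ≈ 0.883000
step 6 [6y] swap r/1=467/18128: DF=(1 − 467/18128·(0.950300+0.939400+0.908200+0.897600+0.883000))/(1+467/18128) = 8599/10000 ≈ 0.859900
step 7 [7y] swap r/1=1545/62839: DF=(1 − 1545/62839·(0.950300+0.939400+0.908200+0.897600+0.883000+0.859900))/(1+1545/62839) = 1691/2000 ≈ 0.845500
step 8 [8y] bond c/1=3/40: DF=(546621/400000 − 3/40·(0.950300+0.939400+0.908200+0.897600+0.883000+0.859900+0.845500))/(1+3/40) = 1041/1250 ≈ 0.832800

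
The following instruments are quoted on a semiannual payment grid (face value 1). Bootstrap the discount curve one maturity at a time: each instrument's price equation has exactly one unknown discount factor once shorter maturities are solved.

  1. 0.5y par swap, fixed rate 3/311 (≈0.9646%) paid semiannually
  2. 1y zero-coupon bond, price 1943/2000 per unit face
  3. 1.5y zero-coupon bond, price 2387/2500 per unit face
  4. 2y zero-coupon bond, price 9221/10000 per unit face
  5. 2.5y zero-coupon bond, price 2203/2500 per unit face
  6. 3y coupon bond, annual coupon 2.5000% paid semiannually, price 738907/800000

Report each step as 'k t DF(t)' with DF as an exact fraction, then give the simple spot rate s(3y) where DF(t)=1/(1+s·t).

1 1/2 622/625
2 1 1943/2000
3 3/2 2387/2500
4 2 9221/10000
5 5/2 2203/2500
6 3 8539/10000
s(3y) = (1/(8539/10000) − 1)/(3) = 487/8539 ≈ 5.7032%

step 1 [0.5y] swap r/2=3/622: DF=(1 − 3/622·(0))/(1+3/622) = 622/625 ≈ 0.995200
step 2 [1y] zero: DF = P = 1943/2000 ≈ 0.971500
step 3 [1.5y] zero: DF = P = 2387/2500 ≈ 0.954800
step 4 [2y] zero: DF = P = 9221/10000 ≈ 0.922100
step 5 [2.5y] zero: DF = P = 2203/2500 ≈ 0.881200
step 6 [3y] bond c/2=1/80: DF=(738907/800000 − 1/80·(0.995200+0.971500+0.954800+0.922100+0.881200))/(1+1/80) = 8539/10000 ≈ 0.853900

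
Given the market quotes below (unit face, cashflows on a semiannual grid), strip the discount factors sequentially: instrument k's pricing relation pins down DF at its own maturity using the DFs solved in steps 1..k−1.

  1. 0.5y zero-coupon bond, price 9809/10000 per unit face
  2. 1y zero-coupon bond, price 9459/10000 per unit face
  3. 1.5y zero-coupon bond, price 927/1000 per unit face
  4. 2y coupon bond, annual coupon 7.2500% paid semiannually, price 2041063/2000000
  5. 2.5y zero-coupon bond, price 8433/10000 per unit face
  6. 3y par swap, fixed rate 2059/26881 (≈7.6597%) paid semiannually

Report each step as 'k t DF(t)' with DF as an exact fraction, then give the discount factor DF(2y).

step 1 [0.5y] zero: DF = P = 9809/10000 ≈ 0.980900
step 2 [1y] zero: DF = P = 9459/10000 ≈ 0.945900
step 3 [1.5y] zero: DF = P = 927/1000 ≈ 0.927000
step 4 [2y] bond c/2=29/800: DF=(2041063/2000000 − 29/800·(0.980900+0.945900+0.927000))/(1+29/800) = 177/200 ≈ 0.885000
step 5 [2.5y] zero: DF = P = 8433/10000 ≈ 0.843300
step 6 [3y] swap r/2=2059/53762: DF=(1 − 2059/53762·(0.980900+0.945900+0.927000+0.885000+0.843300))/(1+2059/53762) = 7941/10000 ≈ 0.794100

1 1/2 9809/10000
2 1 9459/10000
3 3/2 927/1000
4 2 177/200
5 5/2 8433/10000
6 3 7941/10000
DF(2y) = 177/200 ≈ 0.885000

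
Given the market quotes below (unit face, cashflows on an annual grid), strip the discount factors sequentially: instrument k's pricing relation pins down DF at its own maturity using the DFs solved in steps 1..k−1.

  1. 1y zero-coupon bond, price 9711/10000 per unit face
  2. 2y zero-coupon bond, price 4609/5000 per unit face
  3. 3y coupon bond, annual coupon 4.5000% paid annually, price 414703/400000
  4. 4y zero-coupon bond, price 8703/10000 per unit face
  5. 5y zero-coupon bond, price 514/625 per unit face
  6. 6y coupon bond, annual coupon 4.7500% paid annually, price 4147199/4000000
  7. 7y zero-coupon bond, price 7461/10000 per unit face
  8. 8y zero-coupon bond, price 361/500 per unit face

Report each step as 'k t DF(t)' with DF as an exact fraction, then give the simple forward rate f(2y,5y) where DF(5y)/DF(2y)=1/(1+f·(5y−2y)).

1 1 9711/10000
2 2 4609/5000
3 3 4553/5000
4 4 8703/10000
5 5 514/625
6 6 7859/10000
7 7 7461/10000
8 8 361/500
f(2y,5y) = ((4609/5000)/(514/625) − 1)/(3) = 497/12336 ≈ 4.0289%

step 1 [1y] zero: DF = P = 9711/10000 ≈ 0.971100
step 2 [2y] zero: DF = P = 4609/5000 ≈ 0.921800
step 3 [3y] bond c/1=9/200: DF=(414703/400000 − 9/200·(0.971100+0.921800))/(1+9/200) = 4553/5000 ≈ 0.910600
step 4 [4y] zero: DF = P = 8703/10000 ≈ 0.870300
step 5 [5y] zero: DF = P = 514/625 ≈ 0.822400
step 6 [6y] bond c/1=19/400: DF=(4147199/4000000 − 19/400·(0.971100+0.921800+0.910600+0.870300+0.822400))/(1+19/400) = 7859/10000 ≈ 0.785900
step 7 [7y] zero: DF = P = 7461/10000 ≈ 0.746100
step 8 [8y] zero: DF = P = 361/500 ≈ 0.722000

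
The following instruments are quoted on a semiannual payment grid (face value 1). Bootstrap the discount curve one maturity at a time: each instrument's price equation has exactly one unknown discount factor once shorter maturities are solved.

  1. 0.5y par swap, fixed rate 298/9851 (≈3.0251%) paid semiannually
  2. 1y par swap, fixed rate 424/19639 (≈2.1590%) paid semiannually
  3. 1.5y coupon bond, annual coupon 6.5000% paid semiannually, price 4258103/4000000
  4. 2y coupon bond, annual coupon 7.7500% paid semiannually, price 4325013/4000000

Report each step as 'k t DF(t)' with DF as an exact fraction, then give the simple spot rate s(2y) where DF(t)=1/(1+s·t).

1 1/2 9851/10000
2 1 2447/2500
3 3/2 2423/2500
4 2 1863/2000
s(2y) = (1/(1863/2000) − 1)/(2) = 137/3726 ≈ 3.6769%

step 1 [0.5y] swap r/2=149/9851: DF=(1 − 149/9851·(0))/(1+149/9851) = 9851/10000 ≈ 0.985100
step 2 [1y] swap r/2=212/19639: DF=(1 − 212/19639·(0.985100))/(1+212/19639) = 2447/2500 ≈ 0.978800
step 3 [1.5y] bond c/2=13/400: DF=(4258103/4000000 − 13/400·(0.985100+0.978800))/(1+13/400) = 2423/2500 ≈ 0.969200
step 4 [2y] bond c/2=31/800: DF=(4325013/4000000 − 31/800·(0.985100+0.978800+0.969200))/(1+31/800) = 1863/2000 ≈ 0.931500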